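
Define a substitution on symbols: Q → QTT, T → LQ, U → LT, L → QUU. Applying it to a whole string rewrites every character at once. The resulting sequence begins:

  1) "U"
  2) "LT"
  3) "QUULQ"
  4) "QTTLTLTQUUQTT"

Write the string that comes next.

φ(QTTLTLTQUUQTT) expands symbol-by-symbol to QTT LQ LQ QUU LQ QUU LQ QTT LT LT QTT LQ LQ; joining the 13 pieces gives the next term.

QTTLQLQQUULQQUULQQTTLTLTQTTLQLQ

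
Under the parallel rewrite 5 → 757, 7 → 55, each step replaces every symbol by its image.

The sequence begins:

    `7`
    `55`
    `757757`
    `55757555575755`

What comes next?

Rewriting the 14 symbols of 55757555575755 one by one yields 757 757 55 757 55 757 757 757 757 55 757 55 757 757; concatenated:

75775755757557577577577575575755757757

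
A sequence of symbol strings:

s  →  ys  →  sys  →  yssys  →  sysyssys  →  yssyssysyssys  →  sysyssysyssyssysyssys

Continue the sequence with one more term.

This is a Fibonacci-style word recurrence s(k) = s(k−2)·s(k−1): e.g. s·ys = sys.
So term 8 is yssyssysyssys·sysyssysyssyssysyssys.

yssyssysyssyssysyssysyssyssysyssys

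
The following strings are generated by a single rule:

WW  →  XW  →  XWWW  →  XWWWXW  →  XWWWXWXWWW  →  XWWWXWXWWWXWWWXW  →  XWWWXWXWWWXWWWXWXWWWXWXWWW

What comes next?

Each term (from the third on) is the previous term followed by the one before it: term 3 = XW·WW = XWWW.
The next term joins XWWWXWXWWWXWWWXWXWWWXWXWWW and XWWWXWXWWWXWWWXW.

XWWWXWXWWWXWWWXWXWWWXWXWWWXWWWXWXWWWXWWWXW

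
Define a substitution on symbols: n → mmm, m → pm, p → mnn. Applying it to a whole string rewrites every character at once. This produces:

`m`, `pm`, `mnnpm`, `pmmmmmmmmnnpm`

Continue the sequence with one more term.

Replace each of the 13 characters of pmmmmmmmmnnpm in place — mnn pm pm pm pm pm pm pm pm mmm mmm mnn pm — and concatenate.

mnnpmpmpmpmpmpmpmpmmmmmmmmnnpm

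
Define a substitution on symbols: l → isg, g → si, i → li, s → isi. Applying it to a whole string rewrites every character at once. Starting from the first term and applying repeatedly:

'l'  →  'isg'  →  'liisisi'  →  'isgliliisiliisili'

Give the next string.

Rewriting the 17 symbols of isgliliisiliisili one by one yields li isi si isg li isg li li isi li isg li li isi li isg li; concatenated:

liisisiisgliisgliliisiliisgliliisiliisgli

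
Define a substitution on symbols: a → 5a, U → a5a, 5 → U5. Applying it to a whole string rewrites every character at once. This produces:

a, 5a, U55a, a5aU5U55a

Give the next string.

5aU55aa5aU5a5aU5U55a

Rewriting each symbol of a5aU5U55a: a→5a, 5→U5, a→5a, U→a5a, 5→U5, U→a5a, 5→U5, 5→U5, a→5a, which concatenates to 5a U5 5a a5a U5 a5a U5 U5 5a.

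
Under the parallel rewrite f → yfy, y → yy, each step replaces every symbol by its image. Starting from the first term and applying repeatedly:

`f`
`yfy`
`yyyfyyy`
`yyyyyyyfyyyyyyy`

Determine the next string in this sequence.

yyyyyyyyyyyyyyyfyyyyyyyyyyyyyyy

Replace each of the 15 characters of yyyyyyyfyyyyyyy in place — yy yy yy yy yy yy yy yfy yy yy yy yy yy yy yy — and concatenate.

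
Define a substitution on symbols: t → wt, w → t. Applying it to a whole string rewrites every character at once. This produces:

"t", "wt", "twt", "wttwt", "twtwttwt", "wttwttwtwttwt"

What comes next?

twtwttwtwttwttwtwttwt

φ(wttwttwtwttwt) expands symbol-by-symbol to t wt wt t wt wt t wt t wt wt t wt; joining the 13 pieces gives the next term.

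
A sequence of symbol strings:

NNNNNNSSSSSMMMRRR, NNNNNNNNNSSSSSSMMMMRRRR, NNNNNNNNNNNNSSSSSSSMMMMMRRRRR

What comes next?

NNNNNNNNNNNNNNNSSSSSSSSMMMMMMRRRRRR

Each string has the form N^{3n} S^{n+3} M^{n+1} R^{n+1}, where the shown terms are n = 2, 3, 4.
At n = 5 the blocks have lengths 15, 8, 6, 6.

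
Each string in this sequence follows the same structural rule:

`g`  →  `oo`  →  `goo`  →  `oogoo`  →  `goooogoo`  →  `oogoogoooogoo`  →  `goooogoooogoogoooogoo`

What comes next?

oogoogoooogoogoooogoooogoogoooogoo

From term 3 onward, concatenate the second-to-last term with the last: g·oo = goo, oo·goo = oogoo, …
The next term joins oogoogoooogoo and goooogoooogoogoooogoo.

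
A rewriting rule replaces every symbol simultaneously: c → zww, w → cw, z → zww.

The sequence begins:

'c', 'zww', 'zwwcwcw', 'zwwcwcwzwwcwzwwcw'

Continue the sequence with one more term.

Rewriting the 17 symbols of zwwcwcwzwwcwzwwcw one by one yields zww cw cw zww cw zww cw zww cw cw zww cw zww cw cw zww cw; concatenated:

zwwcwcwzwwcwzwwcwzwwcwcwzwwcwzwwcwcwzwwcw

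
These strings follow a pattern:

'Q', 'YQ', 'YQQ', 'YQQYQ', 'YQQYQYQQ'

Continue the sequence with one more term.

YQQYQYQQYQQYQ

From term 3 onward, concatenate the last term with the second-to-last: YQ·Q = YQQ, YQQ·YQ = YQQYQ, …
The next term joins YQQYQYQQ and YQQYQ.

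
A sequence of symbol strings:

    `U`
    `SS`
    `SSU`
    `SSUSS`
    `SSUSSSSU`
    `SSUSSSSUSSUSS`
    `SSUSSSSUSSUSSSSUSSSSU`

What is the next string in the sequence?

From term 3 onward, concatenate the last term with the second-to-last: SS·U = SSU, SSU·SS = SSUSS, …
The next term joins SSUSSSSUSSUSSSSUSSSSU and SSUSSSSUSSUSS.

SSUSSSSUSSUSSSSUSSSSUSSUSSSSUSSUSS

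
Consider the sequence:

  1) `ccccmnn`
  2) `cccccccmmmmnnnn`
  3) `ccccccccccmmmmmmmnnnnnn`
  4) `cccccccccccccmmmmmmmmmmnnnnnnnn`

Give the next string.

ccccccccccccccccmmmmmmmmmmmmmnnnnnnnnnn

Each string has the form c^{3n+1} m^{3n-2} n^{2n} (n = 1, 2, …).
Setting n = 5 gives 16, 13, 10 characters in each block.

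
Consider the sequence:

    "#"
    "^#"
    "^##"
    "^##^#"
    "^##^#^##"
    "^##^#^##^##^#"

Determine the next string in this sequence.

^##^#^##^##^#^##^#^##

Each term (from the third on) is the previous term followed by the one before it: term 3 = ^#·# = ^##.
So term 7 is ^##^#^##^##^#·^##^#^##.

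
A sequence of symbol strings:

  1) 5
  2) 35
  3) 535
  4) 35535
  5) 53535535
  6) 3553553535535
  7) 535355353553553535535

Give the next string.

From term 3 onward, concatenate the second-to-last term with the last: 5·35 = 535, 35·535 = 35535, …
So term 8 is 3553553535535·535355353553553535535.

3553553535535535355353553553535535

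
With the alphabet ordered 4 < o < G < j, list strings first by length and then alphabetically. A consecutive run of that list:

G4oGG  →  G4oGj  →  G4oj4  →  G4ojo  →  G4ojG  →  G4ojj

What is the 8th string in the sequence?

Continuing the enumeration 2 steps past G4ojj: G4ojj → G4G44 → (answer).

G4G4o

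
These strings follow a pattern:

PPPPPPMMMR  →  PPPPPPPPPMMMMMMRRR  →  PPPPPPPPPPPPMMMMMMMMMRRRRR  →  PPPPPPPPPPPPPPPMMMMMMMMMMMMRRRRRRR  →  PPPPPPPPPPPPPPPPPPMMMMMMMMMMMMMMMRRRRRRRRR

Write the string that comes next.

Reading off run lengths: P runs 6, 9, 12, 15, 18; M runs 3, 6, 9, 12, 15; R runs 1, 3, 5, 7, 9 — each is linear in n (n = 1, 2, …).
At n = 6 the blocks have lengths 21, 18, 11.

PPPPPPPPPPPPPPPPPPPPPMMMMMMMMMMMMMMMMMMRRRRRRRRRRR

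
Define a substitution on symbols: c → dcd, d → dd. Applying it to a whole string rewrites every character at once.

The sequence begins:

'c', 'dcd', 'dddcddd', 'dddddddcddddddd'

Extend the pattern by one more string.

Applying the rule to each of the 15 symbols of dddddddcddddddd gives the pieces dd dd dd dd dd dd dd dcd dd dd dd dd dd dd dd, which concatenate to the answer.

dddddddddddddddcddddddddddddddd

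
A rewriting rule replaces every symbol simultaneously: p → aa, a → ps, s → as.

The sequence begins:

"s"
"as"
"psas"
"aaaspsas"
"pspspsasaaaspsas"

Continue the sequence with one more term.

Replace each of the 16 characters of pspspsasaaaspsas in place — aa as aa as aa as ps as ps ps ps as aa as ps as — and concatenate.

aaasaaasaaaspsaspspspsasaaaspsas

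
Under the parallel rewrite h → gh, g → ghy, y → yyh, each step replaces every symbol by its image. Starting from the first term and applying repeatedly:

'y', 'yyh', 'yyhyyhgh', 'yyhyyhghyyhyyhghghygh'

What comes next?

Rewriting the 21 symbols of yyhyyhghyyhyyhghghygh one by one yields yyh yyh gh yyh yyh gh ghy gh yyh yyh gh yyh yyh gh ghy gh ghy gh yyh ghy gh; concatenated:

yyhyyhghyyhyyhghghyghyyhyyhghyyhyyhghghyghghyghyyhghygh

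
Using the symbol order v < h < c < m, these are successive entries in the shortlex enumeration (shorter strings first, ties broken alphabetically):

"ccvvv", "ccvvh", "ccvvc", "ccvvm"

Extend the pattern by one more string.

The successor of ccvvm increments the rightmost position that isn't already m and resets every position after it to v.

ccvhv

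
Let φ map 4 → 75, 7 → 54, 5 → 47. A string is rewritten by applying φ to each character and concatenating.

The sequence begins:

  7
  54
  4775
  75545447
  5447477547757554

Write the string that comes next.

Rewriting the 16 symbols of 5447477547757554 one by one yields 47 75 75 54 75 54 54 47 75 54 54 47 54 47 47 75; concatenated:

47757554755454477554544754474775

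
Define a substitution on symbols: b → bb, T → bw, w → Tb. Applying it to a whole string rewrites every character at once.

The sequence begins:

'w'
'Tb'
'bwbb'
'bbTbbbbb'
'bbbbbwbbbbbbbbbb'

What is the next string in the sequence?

bbbbbbbbbbTbbbbbbbbbbbbbbbbbbbbb

Applying the rule to each of the 16 symbols of bbbbbwbbbbbbbbbb gives the pieces bb bb bb bb bb Tb bb bb bb bb bb bb bb bb bb bb, which concatenate to the answer.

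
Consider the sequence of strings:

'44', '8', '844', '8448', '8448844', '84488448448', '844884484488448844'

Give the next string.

84488448448844884484488448448

Each term (from the third on) is the previous term followed by the one before it: term 3 = 8·44 = 844.
Continuing: 844884484488448844 · 84488448448 gives term 8.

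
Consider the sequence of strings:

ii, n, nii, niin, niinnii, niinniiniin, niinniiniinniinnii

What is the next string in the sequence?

This is a Fibonacci-style word recurrence s(k) = s(k−1)·s(k−2): e.g. n·ii = nii.
Continuing: niinniiniinniinnii · niinniiniin gives term 8.

niinniiniinniinniiniinniiniin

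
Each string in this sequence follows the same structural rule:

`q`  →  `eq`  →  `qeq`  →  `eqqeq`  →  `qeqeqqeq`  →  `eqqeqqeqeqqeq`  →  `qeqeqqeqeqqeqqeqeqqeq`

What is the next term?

eqqeqqeqeqqeqqeqeqqeqeqqeqqeqeqqeq

This is a Fibonacci-style word recurrence s(k) = s(k−2)·s(k−1): e.g. q·eq = qeq.
Continuing: eqqeqqeqeqqeq · qeqeqqeqeqqeqqeqeqqeq gives term 8.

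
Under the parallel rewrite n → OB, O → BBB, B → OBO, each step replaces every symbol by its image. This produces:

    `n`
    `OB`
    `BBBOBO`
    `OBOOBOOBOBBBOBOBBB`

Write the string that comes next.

BBBOBOBBBBBBOBOBBBBBBOBOBBBOBOOBOOBOBBBOBOBBBOBOOBOOBO

Replace each of the 18 characters of OBOOBOOBOBBBOBOBBB in place — BBB OBO BBB BBB OBO BBB BBB OBO BBB OBO OBO OBO BBB OBO BBB OBO OBO OBO — and concatenate.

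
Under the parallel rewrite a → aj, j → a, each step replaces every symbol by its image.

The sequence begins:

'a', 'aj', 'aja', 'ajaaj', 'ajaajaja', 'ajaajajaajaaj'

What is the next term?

Applying the rule to each of the 13 symbols of ajaajajaajaaj gives the pieces aj a aj aj a aj a aj aj a aj aj a, which concatenate to the answer.

ajaajajaajaajajaajaja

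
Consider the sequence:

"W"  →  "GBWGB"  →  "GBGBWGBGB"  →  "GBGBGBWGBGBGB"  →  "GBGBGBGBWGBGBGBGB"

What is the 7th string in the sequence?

Each term wraps the previous one in GB on the left and GB on the right.
From GBGBGBGBWGBGBGBGB, 2 further steps: GBGBGBGBWGBGBGBGB → GBGBGBGBGBWGBGBGBGBGB → (answer).

GBGBGBGBGBGBWGBGBGBGBGBGB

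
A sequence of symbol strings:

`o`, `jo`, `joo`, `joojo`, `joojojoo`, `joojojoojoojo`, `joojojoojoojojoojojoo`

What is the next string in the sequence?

joojojoojoojojoojojoojoojojoojoojo

Each term (from the third on) is the previous term followed by the one before it: term 3 = jo·o = joo.
So term 8 is joojojoojoojojoojojoo·joojojoojoojo.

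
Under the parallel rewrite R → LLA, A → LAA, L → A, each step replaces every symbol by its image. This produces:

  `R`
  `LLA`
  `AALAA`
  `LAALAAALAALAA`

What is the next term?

Replace each of the 13 characters of LAALAAALAALAA in place — A LAA LAA A LAA LAA LAA A LAA LAA A LAA LAA — and concatenate.

ALAALAAALAALAALAAALAALAAALAALAA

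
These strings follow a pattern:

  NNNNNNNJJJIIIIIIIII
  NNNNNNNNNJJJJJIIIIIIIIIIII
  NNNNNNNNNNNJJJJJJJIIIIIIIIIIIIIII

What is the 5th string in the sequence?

The n-th term is 2n+3 N's then 2n-1 J's then 3n+3 I's, where the shown terms are n = 2, 3, 4.
Setting n = 6 gives 15, 11, 21 characters in each block.

NNNNNNNNNNNNNNNJJJJJJJJJJJIIIIIIIIIIIIIIIIIIIII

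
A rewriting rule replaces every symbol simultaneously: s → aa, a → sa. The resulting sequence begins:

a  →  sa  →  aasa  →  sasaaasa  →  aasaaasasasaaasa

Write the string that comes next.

Replace each of the 16 characters of aasaaasasasaaasa in place — sa sa aa sa sa sa aa sa aa sa aa sa sa sa aa sa — and concatenate.

sasaaasasasaaasaaasaaasasasaaasa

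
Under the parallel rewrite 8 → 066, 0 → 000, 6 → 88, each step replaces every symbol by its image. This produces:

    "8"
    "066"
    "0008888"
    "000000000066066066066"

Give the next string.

Replace each of the 21 characters of 000000000066066066066 in place — 000 000 000 000 000 000 000 000 000 000 88 88 000 88 88 000 88 88 000 88 88 — and concatenate.

0000000000000000000000000000008888000888800088880008888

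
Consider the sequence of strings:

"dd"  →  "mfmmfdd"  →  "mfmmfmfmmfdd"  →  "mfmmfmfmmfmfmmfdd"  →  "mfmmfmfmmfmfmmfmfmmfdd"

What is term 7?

Each term is the previous one with mfmmf prepended.
From mfmmfmfmmfmfmmfmfmmfdd, 2 further steps: mfmmfmfmmfmfmmfmfmmfdd → mfmmfmfmmfmfmmfmfmmfmfmmfdd → (answer).

mfmmfmfmmfmfmmfmfmmfmfmmfmfmmfdd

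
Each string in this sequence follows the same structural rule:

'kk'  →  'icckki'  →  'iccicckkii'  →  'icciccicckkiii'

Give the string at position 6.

icciccicciccicckkiiiii

Each term wraps the previous one in icc on the left and i on the right.
From icciccicckkiii, 2 further steps: icciccicckkiii → iccicciccicckkiiii → (answer).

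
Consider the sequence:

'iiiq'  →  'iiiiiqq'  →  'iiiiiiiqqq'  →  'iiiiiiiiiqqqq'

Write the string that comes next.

The n-th term is 2n+1 i's then n q's (n = 1, 2, …).
Setting n = 5 gives 11, 5 characters in each block.

iiiiiiiiiiiqqqqq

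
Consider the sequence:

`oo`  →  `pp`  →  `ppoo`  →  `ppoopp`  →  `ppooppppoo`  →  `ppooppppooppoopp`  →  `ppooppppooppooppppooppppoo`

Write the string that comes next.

ppooppppooppooppppooppppooppooppppooppoopp

This is a Fibonacci-style word recurrence s(k) = s(k−1)·s(k−2): e.g. pp·oo = ppoo.
The next term joins ppooppppooppooppppooppppoo and ppooppppooppoopp.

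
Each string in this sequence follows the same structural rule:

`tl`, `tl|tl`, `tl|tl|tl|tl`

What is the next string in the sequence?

Every step duplicates the string with '|' between the halves.
One more doubling of tl|tl|tl|tl gives the answer.

tl|tl|tl|tl|tl|tl|tl|tl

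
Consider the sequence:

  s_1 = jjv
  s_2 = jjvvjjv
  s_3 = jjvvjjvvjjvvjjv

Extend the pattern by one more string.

Every step duplicates the string with 'v' between the halves.
Doubling jjvvjjvvjjvvjjv with 'v' between the halves:

jjvvjjvvjjvvjjvvjjvvjjvvjjvvjjv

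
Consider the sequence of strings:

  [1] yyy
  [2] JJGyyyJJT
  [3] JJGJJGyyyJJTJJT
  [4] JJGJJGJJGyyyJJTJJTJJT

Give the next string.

Every step adds JJG to the front and JJT to the end of the previous string.
So the next term is JJG·JJGJJGJJGyyyJJTJJTJJT·JJT.

JJGJJGJJGJJGyyyJJTJJTJJTJJT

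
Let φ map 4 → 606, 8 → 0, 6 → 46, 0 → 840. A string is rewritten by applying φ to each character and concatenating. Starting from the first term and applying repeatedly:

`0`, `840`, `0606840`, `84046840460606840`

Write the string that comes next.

Rewriting the 17 symbols of 84046840460606840 one by one yields 0 606 840 606 46 0 606 840 606 46 840 46 840 46 0 606 840; concatenated:

06068406064606068406064684046840460606840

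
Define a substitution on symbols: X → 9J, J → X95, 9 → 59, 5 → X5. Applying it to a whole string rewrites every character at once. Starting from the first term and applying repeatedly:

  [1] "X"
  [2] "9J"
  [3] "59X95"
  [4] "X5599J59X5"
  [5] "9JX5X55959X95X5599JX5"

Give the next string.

Rewriting the 21 symbols of 9JX5X55959X95X5599JX5 one by one yields 59 X95 9J X5 9J X5 X5 59 X5 59 9J 59 X5 9J X5 X5 59 59 X95 9J X5; concatenated:

59X959JX59JX5X559X5599J59X59JX5X55959X959JX5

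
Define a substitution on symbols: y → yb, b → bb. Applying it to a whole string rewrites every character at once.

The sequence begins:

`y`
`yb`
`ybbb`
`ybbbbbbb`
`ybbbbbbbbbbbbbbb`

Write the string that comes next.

ybbbbbbbbbbbbbbbbbbbbbbbbbbbbbbb

Replace each of the 16 characters of ybbbbbbbbbbbbbbb in place — yb bb bb bb bb bb bb bb bb bb bb bb bb bb bb bb — and concatenate.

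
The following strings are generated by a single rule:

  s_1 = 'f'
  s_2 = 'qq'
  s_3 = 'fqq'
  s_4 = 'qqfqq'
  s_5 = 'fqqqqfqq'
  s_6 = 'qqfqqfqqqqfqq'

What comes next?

fqqqqfqqqqfqqfqqqqfqq

From term 3 onward, concatenate the second-to-last term with the last: f·qq = fqq, qq·fqq = qqfqq, …
The next term joins fqqqqfqq and qqfqqfqqqqfqq.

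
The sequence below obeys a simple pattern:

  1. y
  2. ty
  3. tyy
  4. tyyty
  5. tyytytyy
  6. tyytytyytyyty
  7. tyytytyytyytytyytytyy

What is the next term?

tyytytyytyytytyytytyytyytytyytyyty

Each term (from the third on) is the previous term followed by the one before it: term 3 = ty·y = tyy.
The next term joins tyytytyytyytytyytytyy and tyytytyytyyty.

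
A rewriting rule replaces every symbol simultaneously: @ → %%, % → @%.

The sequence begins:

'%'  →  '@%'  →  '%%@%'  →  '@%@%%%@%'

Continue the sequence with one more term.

%%@%%%@%@%@%%%@%

Apply φ to @%@%%%@% symbol by symbol: @→%%, %→@%, @→%%, %→@%, %→@%, %→@%, @→%%, %→@%; joined: %% @% %% @% @% @% %% @%.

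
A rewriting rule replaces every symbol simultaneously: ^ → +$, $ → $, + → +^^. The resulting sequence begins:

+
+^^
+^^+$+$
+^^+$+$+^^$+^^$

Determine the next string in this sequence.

Applying the rule to each of the 15 symbols of +^^+$+$+^^$+^^$ gives the pieces +^^ +$ +$ +^^ $ +^^ $ +^^ +$ +$ $ +^^ +$ +$ $, which concatenate to the answer.

+^^+$+$+^^$+^^$+^^+$+$$+^^+$+$$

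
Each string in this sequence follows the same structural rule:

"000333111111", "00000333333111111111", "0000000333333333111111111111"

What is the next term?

Reading off run lengths: 0 runs 3, 5, 7; 3 runs 3, 6, 9; 1 runs 6, 9, 12 — each is linear in n (n = 1, 2, …).
At n = 4 the blocks have lengths 9, 12, 15.

000000000333333333333111111111111111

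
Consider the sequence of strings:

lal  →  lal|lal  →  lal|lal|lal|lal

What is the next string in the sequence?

lal|lal|lal|lal|lal|lal|lal|lal

s(k+1) = s(k)·|·s(k) — each term doubles the last with '|' between the halves.
One more doubling of lal|lal|lal|lal gives the answer.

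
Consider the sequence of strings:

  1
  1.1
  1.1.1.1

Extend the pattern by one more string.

Each string is two copies of the previous one joined by '.'.
Doubling 1.1.1.1 with '.' between the halves:

1.1.1.1.1.1.1.1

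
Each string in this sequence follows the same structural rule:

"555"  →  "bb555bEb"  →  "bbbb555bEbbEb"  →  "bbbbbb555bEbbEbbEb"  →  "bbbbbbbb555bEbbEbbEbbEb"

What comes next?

bbbbbbbbbb555bEbbEbbEbbEbbEb

s(k+1) = bb·s(k)·bEb, so each term gains bb as a prefix and bEb as a suffix.
So the next term is bb·bbbbbbbb555bEbbEbbEbbEb·bEb.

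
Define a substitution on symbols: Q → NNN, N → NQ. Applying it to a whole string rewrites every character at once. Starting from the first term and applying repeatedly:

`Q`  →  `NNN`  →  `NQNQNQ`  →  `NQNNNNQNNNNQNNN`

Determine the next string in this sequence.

Rewriting the 15 symbols of NQNNNNQNNNNQNNN one by one yields NQ NNN NQ NQ NQ NQ NNN NQ NQ NQ NQ NNN NQ NQ NQ; concatenated:

NQNNNNQNQNQNQNNNNQNQNQNQNNNNQNQNQ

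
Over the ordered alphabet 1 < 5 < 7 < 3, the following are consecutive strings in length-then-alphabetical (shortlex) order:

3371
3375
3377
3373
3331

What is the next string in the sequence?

3335

Find the rightmost character of 3331 below 3, bump it to the next letter, and reset everything to its right to 1.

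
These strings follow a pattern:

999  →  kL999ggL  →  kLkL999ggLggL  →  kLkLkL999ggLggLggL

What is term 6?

kLkLkLkLkL999ggLggLggLggLggL

s(k+1) = kL·s(k)·ggL, so each term gains kL as a prefix and ggL as a suffix.
From kLkLkL999ggLggLggL, 2 further steps: kLkLkL999ggLggLggL → kLkLkLkL999ggLggLggLggL → (answer).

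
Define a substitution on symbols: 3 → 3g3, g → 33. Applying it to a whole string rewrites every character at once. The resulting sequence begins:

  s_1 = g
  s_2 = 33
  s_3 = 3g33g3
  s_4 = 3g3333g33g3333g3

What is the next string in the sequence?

Rewriting the 16 symbols of 3g3333g33g3333g3 one by one yields 3g3 33 3g3 3g3 3g3 3g3 33 3g3 3g3 33 3g3 3g3 3g3 3g3 33 3g3; concatenated:

3g3333g33g33g33g3333g33g3333g33g33g33g3333g3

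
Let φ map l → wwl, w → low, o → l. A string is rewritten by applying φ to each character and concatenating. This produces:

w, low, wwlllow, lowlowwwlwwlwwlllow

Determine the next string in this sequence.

Rewriting the 19 symbols of lowlowwwlwwlwwlllow one by one yields wwl l low wwl l low low low wwl low low wwl low low wwl wwl wwl l low; concatenated:

wwlllowwwlllowlowlowwwllowlowwwllowlowwwlwwlwwlllow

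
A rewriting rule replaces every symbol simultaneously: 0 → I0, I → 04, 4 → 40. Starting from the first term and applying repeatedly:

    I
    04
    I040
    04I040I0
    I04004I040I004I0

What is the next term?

Rewriting the 16 symbols of I04004I040I004I0 one by one yields 04 I0 40 I0 I0 40 04 I0 40 I0 04 I0 I0 40 04 I0; concatenated:

04I040I0I04004I040I004I0I04004I0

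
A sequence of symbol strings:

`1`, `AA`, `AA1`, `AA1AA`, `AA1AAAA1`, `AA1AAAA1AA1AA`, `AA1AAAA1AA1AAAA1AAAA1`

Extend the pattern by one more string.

Each term (from the third on) is the previous term followed by the one before it: term 3 = AA·1 = AA1.
So term 8 is AA1AAAA1AA1AAAA1AAAA1·AA1AAAA1AA1AA.

AA1AAAA1AA1AAAA1AAAA1AA1AAAA1AA1AA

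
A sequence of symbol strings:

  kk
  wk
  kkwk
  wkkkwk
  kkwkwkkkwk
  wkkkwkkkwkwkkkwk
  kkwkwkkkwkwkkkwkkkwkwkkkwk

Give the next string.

wkkkwkkkwkwkkkwkkkwkwkkkwkwkkkwkkkwkwkkkwk

This is a Fibonacci-style word recurrence s(k) = s(k−2)·s(k−1): e.g. kk·wk = kkwk.
So term 8 is wkkkwkkkwkwkkkwk·kkwkwkkkwkwkkkwkkkwkwkkkwk.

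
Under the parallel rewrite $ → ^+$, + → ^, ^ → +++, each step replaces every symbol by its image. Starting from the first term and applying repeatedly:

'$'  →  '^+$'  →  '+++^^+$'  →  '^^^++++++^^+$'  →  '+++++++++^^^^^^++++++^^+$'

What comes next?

Applying the rule to each of the 25 symbols of +++++++++^^^^^^++++++^^+$ gives the pieces ^ ^ ^ ^ ^ ^ ^ ^ ^ +++ +++ +++ +++ +++ +++ ^ ^ ^ ^ ^ ^ +++ +++ ^ ^+$, which concatenate to the answer.

^^^^^^^^^++++++++++++++++++^^^^^^++++++^^+$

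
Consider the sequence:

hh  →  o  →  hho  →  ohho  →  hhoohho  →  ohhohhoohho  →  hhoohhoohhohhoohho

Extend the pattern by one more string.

ohhohhoohhohhoohhoohhohhoohho

This is a Fibonacci-style word recurrence s(k) = s(k−2)·s(k−1): e.g. hh·o = hho.
The next term joins ohhohhoohho and hhoohhoohhohhoohho.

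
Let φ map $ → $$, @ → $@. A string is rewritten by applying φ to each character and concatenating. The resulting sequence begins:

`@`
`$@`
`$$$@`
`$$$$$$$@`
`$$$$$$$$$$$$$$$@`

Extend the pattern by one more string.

Rewriting the 16 symbols of $$$$$$$$$$$$$$$@ one by one yields $$ $$ $$ $$ $$ $$ $$ $$ $$ $$ $$ $$ $$ $$ $$ $@; concatenated:

$$$$$$$$$$$$$$$$$$$$$$$$$$$$$$$@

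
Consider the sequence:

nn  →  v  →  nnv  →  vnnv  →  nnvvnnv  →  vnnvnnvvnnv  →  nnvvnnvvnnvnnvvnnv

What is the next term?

vnnvnnvvnnvnnvvnnvvnnvnnvvnnv

From term 3 onward, concatenate the second-to-last term with the last: nn·v = nnv, v·nnv = vnnv, …
Continuing: vnnvnnvvnnv · nnvvnnvvnnvnnvvnnv gives term 8.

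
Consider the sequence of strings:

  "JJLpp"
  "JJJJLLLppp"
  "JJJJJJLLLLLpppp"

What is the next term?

The n-th term is 2n J's then 2n-1 L's then n+1 p's (n = 1, 2, …).
Setting n = 4 gives 8, 7, 5 characters in each block.

JJJJJJJJLLLLLLLppppp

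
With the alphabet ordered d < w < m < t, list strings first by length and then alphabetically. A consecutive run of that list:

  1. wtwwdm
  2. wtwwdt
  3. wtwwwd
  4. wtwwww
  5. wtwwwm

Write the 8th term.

wtwwmw

Stepping forward 3 times from wtwwwm: wtwwwm → wtwwwt → wtwwmd, then the target.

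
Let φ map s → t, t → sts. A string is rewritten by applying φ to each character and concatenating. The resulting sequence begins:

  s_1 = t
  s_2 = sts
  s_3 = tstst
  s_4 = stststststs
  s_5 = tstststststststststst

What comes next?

stststststststststststststststststststststs

Applying the rule to each of the 21 symbols of tstststststststststst gives the pieces sts t sts t sts t sts t sts t sts t sts t sts t sts t sts t sts, which concatenate to the answer.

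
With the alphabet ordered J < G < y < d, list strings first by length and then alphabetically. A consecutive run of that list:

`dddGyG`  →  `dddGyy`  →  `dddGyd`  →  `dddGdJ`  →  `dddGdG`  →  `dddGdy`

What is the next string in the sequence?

dddGdd

Find the rightmost character of dddGdy below d, bump it to the next letter, and reset everything to its right to J.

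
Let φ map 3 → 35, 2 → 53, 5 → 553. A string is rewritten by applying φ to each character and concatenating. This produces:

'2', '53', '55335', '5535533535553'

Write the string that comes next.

5535533555355335355533555355355335

Applying the rule to each of the 13 symbols of 5535533535553 gives the pieces 553 553 35 553 553 35 35 553 35 553 553 553 35, which concatenate to the answer.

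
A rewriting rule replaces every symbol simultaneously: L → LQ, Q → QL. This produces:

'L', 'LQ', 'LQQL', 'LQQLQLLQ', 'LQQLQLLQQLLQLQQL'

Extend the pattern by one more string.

Rewriting the 16 symbols of LQQLQLLQQLLQLQQL one by one yields LQ QL QL LQ QL LQ LQ QL QL LQ LQ QL LQ QL QL LQ; concatenated:

LQQLQLLQQLLQLQQLQLLQLQQLLQQLQLLQ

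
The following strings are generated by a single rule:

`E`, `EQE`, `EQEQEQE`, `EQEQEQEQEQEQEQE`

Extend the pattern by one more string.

Each string is two copies of the previous one joined by 'Q'.
Doubling EQEQEQEQEQEQEQE with 'Q' between the halves:

EQEQEQEQEQEQEQEQEQEQEQEQEQEQEQE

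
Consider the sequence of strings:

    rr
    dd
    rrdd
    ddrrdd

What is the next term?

From term 3 onward, concatenate the second-to-last term with the last: rr·dd = rrdd, dd·rrdd = ddrrdd, …
Continuing: rrdd · ddrrdd gives term 5.

rrddddrrdd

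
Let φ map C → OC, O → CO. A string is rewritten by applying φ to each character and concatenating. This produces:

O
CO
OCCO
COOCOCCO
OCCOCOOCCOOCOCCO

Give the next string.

Applying the rule to each of the 16 symbols of OCCOCOOCCOOCOCCO gives the pieces CO OC OC CO OC CO CO OC OC CO CO OC CO OC OC CO, which concatenate to the answer.

COOCOCCOOCCOCOOCOCCOCOOCCOOCOCCO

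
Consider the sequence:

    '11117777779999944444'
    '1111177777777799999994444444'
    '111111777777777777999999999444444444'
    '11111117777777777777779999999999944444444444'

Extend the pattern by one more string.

Each string has the form 1^{n+2} 7^{3n} 9^{2n+1} 4^{2n+1}, where the shown terms are n = 2, 3, 4, 5.
At n = 6 the blocks have lengths 8, 18, 13, 13.

1111111177777777777777777799999999999994444444444444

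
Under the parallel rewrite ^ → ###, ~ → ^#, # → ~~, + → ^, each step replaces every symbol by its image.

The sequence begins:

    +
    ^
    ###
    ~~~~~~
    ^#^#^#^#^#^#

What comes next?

###~~###~~###~~###~~###~~###~~

Rewriting each symbol of ^#^#^#^#^#^#: ^→###, #→~~, ^→###, #→~~, ^→###, #→~~, ^→###, #→~~, ^→###, #→~~, ^→###, #→~~, which concatenates to ### ~~ ### ~~ ### ~~ ### ~~ ### ~~ ### ~~.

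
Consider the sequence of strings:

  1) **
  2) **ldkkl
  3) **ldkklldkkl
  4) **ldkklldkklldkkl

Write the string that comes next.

**ldkklldkklldkklldkkl

Every step adds ldkkl to the end: s(k+1) = s(k)·ldkkl.
One more step from **ldkklldkklldkkl gives the answer.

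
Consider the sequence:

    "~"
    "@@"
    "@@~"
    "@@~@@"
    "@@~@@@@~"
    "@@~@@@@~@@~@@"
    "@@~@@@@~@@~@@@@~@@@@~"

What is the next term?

@@~@@@@~@@~@@@@~@@@@~@@~@@@@~@@~@@

Each term (from the third on) is the previous term followed by the one before it: term 3 = @@·~ = @@~.
Continuing: @@~@@@@~@@~@@@@~@@@@~ · @@~@@@@~@@~@@ gives term 8.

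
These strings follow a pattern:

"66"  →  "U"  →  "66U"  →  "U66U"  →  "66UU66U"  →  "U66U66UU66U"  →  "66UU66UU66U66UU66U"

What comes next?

U66U66UU66U66UU66UU66U66UU66U

Each term (from the third on) is the two preceding terms concatenated in order: term 3 = 66·U = 66U.
So term 8 is U66U66UU66U·66UU66UU66U66UU66U.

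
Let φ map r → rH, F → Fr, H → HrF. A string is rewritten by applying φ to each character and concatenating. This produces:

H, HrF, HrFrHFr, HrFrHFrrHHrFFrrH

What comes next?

HrFrHFrrHHrFFrrHrHHrFHrFrHFrFrrHrHHrF

Replace each of the 16 characters of HrFrHFrrHHrFFrrH in place — HrF rH Fr rH HrF Fr rH rH HrF HrF rH Fr Fr rH rH HrF — and concatenate.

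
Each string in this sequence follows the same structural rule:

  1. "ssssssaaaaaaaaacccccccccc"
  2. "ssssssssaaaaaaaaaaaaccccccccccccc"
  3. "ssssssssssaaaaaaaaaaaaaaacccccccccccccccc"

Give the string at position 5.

Term n consists of 2n s's, followed by 3n a's, followed by 3n+1 c's, where the shown terms are n = 3, 4, 5.
At n = 7 the blocks have lengths 14, 21, 22.

ssssssssssssssaaaaaaaaaaaaaaaaaaaaacccccccccccccccccccccc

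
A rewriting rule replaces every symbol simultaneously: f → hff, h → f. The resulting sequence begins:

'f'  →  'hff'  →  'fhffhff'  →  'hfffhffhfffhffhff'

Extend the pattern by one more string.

Replace each of the 17 characters of hfffhffhfffhffhff in place — f hff hff hff f hff hff f hff hff hff f hff hff f hff hff — and concatenate.

fhffhffhfffhffhfffhffhffhfffhffhfffhffhff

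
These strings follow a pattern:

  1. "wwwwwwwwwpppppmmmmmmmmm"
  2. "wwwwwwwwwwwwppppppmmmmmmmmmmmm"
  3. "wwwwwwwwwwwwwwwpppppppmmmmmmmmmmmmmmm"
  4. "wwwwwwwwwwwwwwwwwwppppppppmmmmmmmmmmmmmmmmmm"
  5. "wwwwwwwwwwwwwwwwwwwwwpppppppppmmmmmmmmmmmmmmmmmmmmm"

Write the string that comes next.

wwwwwwwwwwwwwwwwwwwwwwwwppppppppppmmmmmmmmmmmmmmmmmmmmmmmm

Term n consists of 3n+3 w's, followed by n+3 p's, followed by 3n+3 m's, where the shown terms are n = 2, 3, 4, 5, 6.
For the next term, n = 7, so the run lengths are 24, 10, 24.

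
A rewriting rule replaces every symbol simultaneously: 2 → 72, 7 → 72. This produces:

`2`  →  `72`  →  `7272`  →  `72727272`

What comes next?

Apply φ to 72727272 symbol by symbol: 7→72, 2→72, 7→72, 2→72, 7→72, 2→72, 7→72, 2→72; joined: 72 72 72 72 72 72 72 72.

7272727272727272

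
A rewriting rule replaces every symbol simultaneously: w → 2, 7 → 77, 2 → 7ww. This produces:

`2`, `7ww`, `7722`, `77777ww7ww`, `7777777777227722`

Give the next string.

777777777777777777777ww7ww77777ww7ww

Replace each of the 16 characters of 7777777777227722 in place — 77 77 77 77 77 77 77 77 77 77 7ww 7ww 77 77 7ww 7ww — and concatenate.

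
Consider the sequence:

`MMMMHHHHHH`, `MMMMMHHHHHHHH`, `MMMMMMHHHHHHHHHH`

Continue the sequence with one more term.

Term n consists of n+1 M's, followed by 2n H's, where the shown terms are n = 3, 4, 5.
For the next term, n = 6, so the run lengths are 7, 12.

MMMMMMMHHHHHHHHHHHH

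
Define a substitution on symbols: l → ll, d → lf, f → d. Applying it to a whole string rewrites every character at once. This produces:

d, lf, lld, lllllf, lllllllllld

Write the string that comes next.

Rewriting each symbol of lllllllllld: l→ll, l→ll, l→ll, l→ll, l→ll, l→ll, l→ll, l→ll, l→ll, l→ll, d→lf, which concatenates to ll ll ll ll ll ll ll ll ll ll lf.

lllllllllllllllllllllf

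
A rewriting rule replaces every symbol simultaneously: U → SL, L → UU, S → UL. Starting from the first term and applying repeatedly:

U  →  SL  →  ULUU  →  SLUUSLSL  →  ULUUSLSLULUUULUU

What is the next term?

SLUUSLSLULUUULUUSLUUSLSLSLUUSLSL

Applying the rule to each of the 16 symbols of ULUUSLSLULUUULUU gives the pieces SL UU SL SL UL UU UL UU SL UU SL SL SL UU SL SL, which concatenate to the answer.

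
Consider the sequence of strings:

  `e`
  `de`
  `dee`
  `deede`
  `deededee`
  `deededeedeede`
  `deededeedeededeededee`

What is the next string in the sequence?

deededeedeededeededeedeededeedeede

Each term (from the third on) is the previous term followed by the one before it: term 3 = de·e = dee.
The next term joins deededeedeededeededee and deededeedeede.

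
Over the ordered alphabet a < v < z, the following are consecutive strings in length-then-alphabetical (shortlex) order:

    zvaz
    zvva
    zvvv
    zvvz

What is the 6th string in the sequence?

zvzv

Advancing 2 positions from zvvz through zvvz → zvza reaches term 6.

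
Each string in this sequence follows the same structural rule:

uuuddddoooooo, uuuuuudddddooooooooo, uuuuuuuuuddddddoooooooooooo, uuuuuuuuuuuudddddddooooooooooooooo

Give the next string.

uuuuuuuuuuuuuuuddddddddoooooooooooooooooo

Term n consists of 3n u's, followed by n+3 d's, followed by 3n+3 o's (n = 1, 2, …).
For the next term, n = 5, so the run lengths are 15, 8, 18.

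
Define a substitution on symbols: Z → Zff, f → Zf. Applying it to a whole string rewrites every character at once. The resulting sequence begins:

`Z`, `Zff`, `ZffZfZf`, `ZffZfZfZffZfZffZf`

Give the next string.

Rewriting the 17 symbols of ZffZfZfZffZfZffZf one by one yields Zff Zf Zf Zff Zf Zff Zf Zff Zf Zf Zff Zf Zff Zf Zf Zff Zf; concatenated:

ZffZfZfZffZfZffZfZffZfZfZffZfZffZfZfZffZf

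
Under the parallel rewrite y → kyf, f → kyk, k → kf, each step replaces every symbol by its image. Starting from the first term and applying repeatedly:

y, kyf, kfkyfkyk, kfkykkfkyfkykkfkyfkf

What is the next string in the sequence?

kfkykkfkyfkfkfkykkfkyfkykkfkyfkfkfkykkfkyfkykkfkyk

Replace each of the 20 characters of kfkykkfkyfkykkfkyfkf in place — kf kyk kf kyf kf kf kyk kf kyf kyk kf kyf kf kf kyk kf kyf kyk kf kyk — and concatenate.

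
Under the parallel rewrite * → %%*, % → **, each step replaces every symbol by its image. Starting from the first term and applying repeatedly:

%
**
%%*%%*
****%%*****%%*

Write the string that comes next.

%%*%%*%%*%%*****%%*%%*%%*%%*%%*****%%*

Replace each of the 14 characters of ****%%*****%%* in place — %%* %%* %%* %%* ** ** %%* %%* %%* %%* %%* ** ** %%* — and concatenate.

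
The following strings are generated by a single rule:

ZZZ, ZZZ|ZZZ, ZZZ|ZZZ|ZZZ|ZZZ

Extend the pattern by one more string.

Each string is two copies of the previous one joined by '|'.
Doubling ZZZ|ZZZ|ZZZ|ZZZ with '|' between the halves:

ZZZ|ZZZ|ZZZ|ZZZ|ZZZ|ZZZ|ZZZ|ZZZ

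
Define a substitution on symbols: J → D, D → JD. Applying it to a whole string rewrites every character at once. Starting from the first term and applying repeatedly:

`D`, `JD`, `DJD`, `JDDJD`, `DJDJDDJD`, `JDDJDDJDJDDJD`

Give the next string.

DJDJDDJDJDDJDDJDJDDJD

Applying the rule to each of the 13 symbols of JDDJDDJDJDDJD gives the pieces D JD JD D JD JD D JD D JD JD D JD, which concatenate to the answer.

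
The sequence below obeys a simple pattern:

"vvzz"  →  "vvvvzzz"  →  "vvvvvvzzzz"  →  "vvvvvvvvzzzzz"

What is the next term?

vvvvvvvvvvzzzzzz

Each string has the form v^{2n} z^{n+1} (n = 1, 2, …).
For the next term, n = 5, so the run lengths are 10, 6.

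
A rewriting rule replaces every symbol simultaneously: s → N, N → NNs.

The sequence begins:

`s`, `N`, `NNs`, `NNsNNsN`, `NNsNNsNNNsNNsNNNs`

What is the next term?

Rewriting the 17 symbols of NNsNNsNNNsNNsNNNs one by one yields NNs NNs N NNs NNs N NNs NNs NNs N NNs NNs N NNs NNs NNs N; concatenated:

NNsNNsNNNsNNsNNNsNNsNNsNNNsNNsNNNsNNsNNsN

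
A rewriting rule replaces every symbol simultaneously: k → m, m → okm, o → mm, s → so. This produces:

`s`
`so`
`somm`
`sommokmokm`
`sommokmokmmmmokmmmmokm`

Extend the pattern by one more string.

Replace each of the 22 characters of sommokmokmmmmokmmmmokm in place — so mm okm okm mm m okm mm m okm okm okm okm mm m okm okm okm okm mm m okm — and concatenate.

sommokmokmmmmokmmmmokmokmokmokmmmmokmokmokmokmmmmokm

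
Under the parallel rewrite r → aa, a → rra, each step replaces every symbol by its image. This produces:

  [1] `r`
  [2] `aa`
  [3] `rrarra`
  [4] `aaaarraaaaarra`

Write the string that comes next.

Replace each of the 14 characters of aaaarraaaaarra in place — rra rra rra rra aa aa rra rra rra rra rra aa aa rra — and concatenate.

rrarrarrarraaaaarrarrarrarrarraaaaarra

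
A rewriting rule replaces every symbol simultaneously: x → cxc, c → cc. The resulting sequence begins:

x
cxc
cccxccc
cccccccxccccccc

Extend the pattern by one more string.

Replace each of the 15 characters of cccccccxccccccc in place — cc cc cc cc cc cc cc cxc cc cc cc cc cc cc cc — and concatenate.

cccccccccccccccxccccccccccccccc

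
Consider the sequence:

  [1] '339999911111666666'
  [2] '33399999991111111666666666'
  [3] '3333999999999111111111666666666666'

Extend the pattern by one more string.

The n-th term is n 3's then 2n+1 9's then 2n+1 1's then 3n 6's, where the shown terms are n = 2, 3, 4.
At n = 5 the blocks have lengths 5, 11, 11, 15.

333339999999999911111111111666666666666666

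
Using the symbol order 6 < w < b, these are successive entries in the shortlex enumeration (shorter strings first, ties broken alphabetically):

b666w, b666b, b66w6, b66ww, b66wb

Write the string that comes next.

Find the rightmost character of b66wb below b, bump it to the next letter, and reset everything to its right to 6.

b66b6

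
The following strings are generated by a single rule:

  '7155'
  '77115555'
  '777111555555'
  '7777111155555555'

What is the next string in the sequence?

Reading off run lengths: 7 runs 1, 2, 3, 4; 1 runs 1, 2, 3, 4; 5 runs 2, 4, 6, 8 — each is linear in n (n = 1, 2, …).
Setting n = 5 gives 5, 5, 10 characters in each block.

77777111115555555555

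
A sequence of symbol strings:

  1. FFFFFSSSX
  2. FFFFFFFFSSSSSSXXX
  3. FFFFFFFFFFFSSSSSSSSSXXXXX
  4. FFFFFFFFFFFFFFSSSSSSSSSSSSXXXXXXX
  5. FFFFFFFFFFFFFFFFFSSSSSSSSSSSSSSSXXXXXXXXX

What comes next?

FFFFFFFFFFFFFFFFFFFFSSSSSSSSSSSSSSSSSSXXXXXXXXXXX

Term n consists of 3n+2 F's, followed by 3n S's, followed by 2n-1 X's (n = 1, 2, …).
At n = 6 the blocks have lengths 20, 18, 11.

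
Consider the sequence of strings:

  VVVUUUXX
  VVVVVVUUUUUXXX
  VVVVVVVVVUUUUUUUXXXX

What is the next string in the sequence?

Each string has the form V^{3n} U^{2n+1} X^{n+1} (n = 1, 2, …).
At n = 4 the blocks have lengths 12, 9, 5.

VVVVVVVVVVVVUUUUUUUUUXXXXX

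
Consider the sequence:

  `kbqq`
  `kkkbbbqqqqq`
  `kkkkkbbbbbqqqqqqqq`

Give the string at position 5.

Term n consists of 2n-1 k's, followed by 2n-1 b's, followed by 3n-1 q's (n = 1, 2, …).
At n = 5 the blocks have lengths 9, 9, 14.

kkkkkkkkkbbbbbbbbbqqqqqqqqqqqqqq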